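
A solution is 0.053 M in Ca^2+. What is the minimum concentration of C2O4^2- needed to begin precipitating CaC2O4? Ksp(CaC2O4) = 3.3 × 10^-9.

CaC2O4(s) ⇌ Ca^2+ + C2O4^2-
Ksp = [Ca^2+][C2O4^2-]
Precipitation begins when Q = Ksp. With [Ca^2+] = 0.053 M:
3.3 × 10^-9 = (0.053) × [C2O4^2-]
[C2O4^2-] = (3.3 × 10^-9 / 5.3 x 10^-2) = 6.2 × 10^-8 M

[C2O4^2-] ≈ 6.2 x 10^-8 M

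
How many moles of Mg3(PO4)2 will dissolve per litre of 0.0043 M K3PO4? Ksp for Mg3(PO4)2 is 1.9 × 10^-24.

s ≈ 1.6e-7 M

Mg3(PO4)2(s) ⇌ 3 Mg^2+ + 2 PO4^3-
Ksp = [Mg^2+]^3[PO4^3-]^2
If s mol/L dissolves here, [Mg^2+] = 3s, [PO4^3-] = 0.0043 + 2s ≈ 0.0043 (Ksp is small, so little additional dissolves).
Ksp ≈ (3s)^3 × (0.0043)^2
s = 1.6 × 10^-7 M
Check: 2s = 3.1 × 10^-7 ≪ 0.0043, so the approximation is valid.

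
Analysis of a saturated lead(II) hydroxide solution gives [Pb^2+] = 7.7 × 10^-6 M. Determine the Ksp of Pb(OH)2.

Pb(OH)2(s) ⇌ Pb^2+(aq) + 2 OH^-(aq)
Stoichiometry gives [OH^-] = (2/1)[Pb^2+] = 1.54 × 10^-5 M.
Ksp = [Pb^2+][OH^-]^2
Ksp = 7.7 × 10^-6 × (1.54 × 10^-5)^2 = 1.8 × 10^-15

1.8e-15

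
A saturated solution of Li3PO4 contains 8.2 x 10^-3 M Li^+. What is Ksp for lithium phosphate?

Li3PO4(s) ⇌ 3 Li^+ + PO4^3-
Stoichiometry gives [PO4^3-] = (1/3)[Li^+] = 2.73 x 10^-3 M.
Ksp = [Li^+]^3[PO4^3-]
Ksp = (8.2 x 10^-3)^3 × 2.73 × 10^-3 = 1.5 x 10^-9

1.5e-9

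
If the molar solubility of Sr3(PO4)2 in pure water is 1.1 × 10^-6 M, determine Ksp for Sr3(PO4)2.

Ksp ≈ 1.7 × 10^-28

Sr3(PO4)2(s) ⇌ 3 Sr^2+ + 2 PO4^3-
Let s = molar solubility. Then [Sr^2+] = 3s and [PO4^3-] = 2s.
Ksp = [Sr^2+]^3[PO4^3-]^2
Substituting: Ksp = (3s)^3(2s)^2 = 108s^5
With s = 1.1 × 10^-6: Ksp = 1.7 × 10^-28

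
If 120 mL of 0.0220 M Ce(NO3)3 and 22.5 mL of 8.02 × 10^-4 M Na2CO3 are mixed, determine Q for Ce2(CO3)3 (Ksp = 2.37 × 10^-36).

Total volume = 120 + 22.5 = 142.5 mL.
[Ce^3+] = 2.20 x 10^-2 × (120/142.5) = 1.853 × 10^-2 M
[CO3^2-] = 8.02 × 10^-4 × (22.5/142.5) = 1.266 × 10^-4 M
Ce2(CO3)3(s) ⇌ 2 Ce^3+ + 3 CO3^2-, so Q = [Ce^3+]^2[CO3^2-]^3
Q = (1.853 × 10^-2)^2(1.266 × 10^-4)^3 = 6.97 × 10^-16
Q > Ksp, so Ce2(CO3)3 will precipitate.

Q = 6.97e-16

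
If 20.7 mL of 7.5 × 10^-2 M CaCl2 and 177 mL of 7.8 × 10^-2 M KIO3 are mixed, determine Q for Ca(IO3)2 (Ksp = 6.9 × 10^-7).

Q = 3.8 x 10^-5

Total volume = 20.7 + 177 = 197.7 mL.
[Ca^2+] = 7.5 × 10^-2 × (20.7/197.7) = 7.85 × 10^-3 M
[IO3^-] = 7.8 x 10^-2 × (177/197.7) = 6.98 × 10^-2 M
Ca(IO3)2(s) <=> Ca^2+ + 2 IO3^-, so Q = [Ca^2+][IO3^-]^2
Q = (7.85 × 10^-3)(6.98 × 10^-2)^2 = 3.8 x 10^-5
Q > Ksp, so Ca(IO3)2 will precipitate.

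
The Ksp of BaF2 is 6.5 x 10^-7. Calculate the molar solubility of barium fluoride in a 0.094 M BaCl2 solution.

s = 1.3e-3 M

BaF2(s) <=> Ba^2+(aq) + 2 F^-(aq)
Ksp = [Ba^2+][F^-]^2
Let s = moles of BaF2 that dissolve per litre. [Ba^2+] = 0.094 + s ≈ 0.094, [F^-] = 2s (Ksp is small, so little additional dissolves).
Ksp ≈ 0.094 × (2s)^2
s = 1.3 × 10^-3 M
Check: s = 1.3 x 10^-3 ≪ 0.094, so the approximation is valid.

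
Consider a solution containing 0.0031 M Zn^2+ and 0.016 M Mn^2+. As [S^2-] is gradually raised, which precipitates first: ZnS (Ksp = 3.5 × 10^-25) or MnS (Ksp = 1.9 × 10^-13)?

Each salt begins to precipitate when Q = Ksp, i.e. when [S^2-] reaches its threshold.
For ZnS: 3.5 × 10^-25 = 0.0031 × [S^2-]  ⇒  [S^2-] = 1.1 × 10^-22 M.
For MnS: 1.9 × 10^-13 = 0.016 × [S^2-]  ⇒  [S^2-] = 1.2 × 10^-11 M.
The salt with the lower threshold [S^2-] precipitates first: ZnS.

ZnS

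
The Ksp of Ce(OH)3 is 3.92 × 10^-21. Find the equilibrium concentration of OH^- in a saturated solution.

1.04 × 10^-5 M

Ce(OH)3(s) <=> Ce^3+ + 3 OH^-
Ksp = [Ce^3+][OH^-]^3
Let s = molar solubility. Then [Ce^3+] = s and [OH^-] = 3s.
So Ksp = s × (3s)^3 = 27s^4
s = (3.92 × 10^-21 / 27)^(1/4) = 3.471 × 10^-6 M
[OH^-] = 3s = 1.04 × 10^-5 M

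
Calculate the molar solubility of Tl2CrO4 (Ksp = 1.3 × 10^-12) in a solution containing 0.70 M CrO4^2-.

s ≈ 6.8e-7 M

Tl2CrO4(s) ⇌ 2 Tl^+(aq) + CrO4^2-(aq)
Ksp = [Tl^+]^2[CrO4^2-]
Let s be the molar solubility in this solution. [Tl^+] = 2s, [CrO4^2-] = 0.70 + s ≈ 0.70 (Ksp is small, so little additional dissolves).
Ksp ≈ (2s)^2 × 0.70
s = 6.8 × 10^-7 M
Check: s = 6.8 × 10^-7 ≪ 0.70, so the approximation is valid.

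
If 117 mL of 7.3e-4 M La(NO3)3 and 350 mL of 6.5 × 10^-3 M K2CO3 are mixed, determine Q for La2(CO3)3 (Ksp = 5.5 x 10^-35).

Q ≈ 3.9 × 10^-15

Total volume = 117 + 350 = 467 mL.
[La^3+] = 7.3 × 10^-4 × (117/467) = 1.83 x 10^-4 M
[CO3^2-] = 6.5 × 10^-3 × (350/467) = 4.87 × 10^-3 M
La2(CO3)3(s) ⇌ 2 La^3+(aq) + 3 CO3^2-(aq), so Q = [La^3+]^2[CO3^2-]^3
Q = (1.83 × 10^-4)^2(4.87 x 10^-3)^3 = 3.9 x 10^-15
Q > Ksp, so La2(CO3)3 will precipitate.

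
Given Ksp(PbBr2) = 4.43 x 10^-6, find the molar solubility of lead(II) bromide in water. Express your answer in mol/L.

s ≈ 1.03 × 10^-2 M

PbBr2(s) ⇌ Pb^2+ + 2 Br^-
Ksp = [Pb^2+][Br^-]^2
With molar solubility s: [Pb^2+] = s, [Br^-] = 2s.
Substituting: Ksp = s(2s)^2 = 4s^3
s = (4.43 x 10^-6 / 4)^(1/3) = 1.03 × 10^-2 M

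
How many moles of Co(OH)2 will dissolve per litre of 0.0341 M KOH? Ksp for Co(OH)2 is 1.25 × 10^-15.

Co(OH)2(s) ⇌ Co^2+ + 2 OH^-
Ksp = [Co^2+][OH^-]^2
Let s be the molar solubility in this solution. [Co^2+] = s, [OH^-] = 0.0341 + 2s ≈ 0.0341 (common-ion effect: OH^- is already 0.0341 M).
Ksp ≈ s × (0.0341)^2
s = 1.07 × 10^-12 M
Check: 2s = 2.1 × 10^-12 ≪ 0.0341, so the approximation is valid.

1.07 × 10^-12 M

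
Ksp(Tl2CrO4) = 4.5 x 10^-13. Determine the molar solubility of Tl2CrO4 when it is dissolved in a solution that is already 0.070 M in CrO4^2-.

Tl2CrO4(s) ⇌ 2 Tl^+(aq) + CrO4^2-(aq)
Ksp = [Tl^+]^2[CrO4^2-]
Let s = moles of Tl2CrO4 that dissolve per litre. [Tl^+] = 2s, [CrO4^2-] = 0.070 + s ≈ 0.070 (Ksp is small, so little additional dissolves).
Ksp ≈ (2s)^2 × 0.070
s = 1.3 x 10^-6 M
Check: s = 1.3 x 10^-6 ≪ 0.070, so the approximation is valid.

s = 1.3e-6 M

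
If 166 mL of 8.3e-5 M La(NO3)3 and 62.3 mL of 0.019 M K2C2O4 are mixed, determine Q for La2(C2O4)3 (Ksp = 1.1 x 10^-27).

5.1 × 10^-16

Total volume = 166 + 62.3 = 228.3 mL.
[La^3+] = 8.3 × 10^-5 × (166/228.3) = 6.04 × 10^-5 M
[C2O4^2-] = 1.9 × 10^-2 × (62.3/228.3) = 5.18 x 10^-3 M
La2(C2O4)3(s) ⇌ 2 La^3+(aq) + 3 C2O4^2-(aq), so Q = [La^3+]^2[C2O4^2-]^3
Q = (6.04 x 10^-5)^2(5.18 × 10^-3)^3 = 5.1 × 10^-16
Q > Ksp, so La2(C2O4)3 will precipitate.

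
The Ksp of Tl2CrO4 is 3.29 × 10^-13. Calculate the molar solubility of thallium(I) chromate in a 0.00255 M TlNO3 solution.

Tl2CrO4(s) <=> 2 Tl^+(aq) + CrO4^2-(aq)
Ksp = [Tl^+]^2[CrO4^2-]
If s mol/L dissolves here, [Tl^+] = 0.00255 + 2s ≈ 0.00255, [CrO4^2-] = s (Ksp is small, so little additional dissolves).
Ksp ≈ (0.00255)^2 × s
s = 5.06 x 10^-8 M
Check: 2s = 1.0 x 10^-7 ≪ 0.00255, so the approximation is valid.

5.06e-8 M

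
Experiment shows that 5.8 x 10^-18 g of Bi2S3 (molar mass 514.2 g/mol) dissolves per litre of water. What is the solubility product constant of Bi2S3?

Ksp ≈ 2.0 × 10^-98

Molar solubility s = (5.8 × 10^-18 g/L) / (514.2 g/mol) = 1.13 x 10^-20 M.
Bi2S3(s) ⇌ 2 Bi^3+(aq) + 3 S^2-(aq)
Let s = molar solubility. Then [Bi^3+] = 2s and [S^2-] = 3s.
Ksp = [Bi^3+]^2[S^2-]^3
So Ksp = (2s)^2 × (3s)^3 = 108s^5
With s = 1.13 x 10^-20: Ksp = 2.0 x 10^-98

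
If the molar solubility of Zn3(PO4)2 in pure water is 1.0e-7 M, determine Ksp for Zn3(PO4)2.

Zn3(PO4)2(s) <=> 3 Zn^2+ + 2 PO4^3-
With molar solubility s: [Zn^2+] = 3s, [PO4^3-] = 2s.
Ksp = [Zn^2+]^3[PO4^3-]^2
So Ksp = (3s)^3 × (2s)^2 = 108s^5
With s = 1.0 × 10^-7: Ksp = 1.1 × 10^-33

1.1e-33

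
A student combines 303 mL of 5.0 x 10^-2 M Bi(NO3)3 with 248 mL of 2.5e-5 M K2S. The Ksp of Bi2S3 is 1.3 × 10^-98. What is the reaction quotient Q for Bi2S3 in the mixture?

Total volume = 303 + 248 = 551 mL.
[Bi^3+] = 5.0 x 10^-2 × (303/551) = 2.75 × 10^-2 M
[S^2-] = 2.5 × 10^-5 × (248/551) = 1.13 × 10^-5 M
Bi2S3(s) ⇌ 2 Bi^3+(aq) + 3 S^2-(aq), so Q = [Bi^3+]^2[S^2-]^3
Q = (2.75 × 10^-2)^2(1.13 × 10^-5)^3 = 1.1 × 10^-18
Q > Ksp, so Bi2S3 will precipitate.

1.1e-18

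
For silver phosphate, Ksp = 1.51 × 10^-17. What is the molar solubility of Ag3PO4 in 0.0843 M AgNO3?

s = 2.52e-14 M

Ag3PO4(s) <=> 3 Ag^+(aq) + PO4^3-(aq)
Ksp = [Ag^+]^3[PO4^3-]
Let s be the molar solubility in this solution. [Ag^+] = 0.0843 + 3s ≈ 0.0843, [PO4^3-] = s (common-ion effect: Ag^+ is already 0.0843 M).
Ksp ≈ (0.0843)^3 × s
s = 2.52 × 10^-14 M
Check: 3s = 7.6 × 10^-14 ≪ 0.0843, so the approximation is valid.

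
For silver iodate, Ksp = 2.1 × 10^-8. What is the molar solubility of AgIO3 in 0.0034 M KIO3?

AgIO3(s) <=> Ag^+ + IO3^-
Ksp = [Ag^+][IO3^-]
If s mol/L dissolves here, [Ag^+] = s, [IO3^-] = 0.0034 + s ≈ 0.0034 (common-ion effect: IO3^- is already 0.0034 M).
Ksp ≈ s × 0.0034
s = 6.2 x 10^-6 M
Check: s = 6.2 x 10^-6 ≪ 0.0034, so the approximation is valid.

s ≈ 6.2 x 10^-6 M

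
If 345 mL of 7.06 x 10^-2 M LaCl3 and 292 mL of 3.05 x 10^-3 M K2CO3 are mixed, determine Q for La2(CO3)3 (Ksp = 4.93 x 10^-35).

Total volume = 345 + 292 = 637 mL.
[La^3+] = 7.06 x 10^-2 × (345/637) = 3.824 × 10^-2 M
[CO3^2-] = 3.05 x 10^-3 × (292/637) = 1.398 × 10^-3 M
La2(CO3)3(s) ⇌ 2 La^3+(aq) + 3 CO3^2-(aq), so Q = [La^3+]^2[CO3^2-]^3
Q = (3.824 x 10^-2)^2(1.398 × 10^-3)^3 = 4.00 x 10^-12
Q > Ksp, so La2(CO3)3 will precipitate.

4.00 × 10^-12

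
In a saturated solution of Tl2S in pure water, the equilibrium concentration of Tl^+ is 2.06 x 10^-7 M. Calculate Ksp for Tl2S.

Tl2S(s) ⇌ 2 Tl^+(aq) + S^2-(aq)
Stoichiometry gives [S^2-] = (1/2)[Tl^+] = 1.030 × 10^-7 M.
Ksp = [Tl^+]^2[S^2-]
Ksp = (2.06 × 10^-7)^2 × 1.030 × 10^-7 = 4.37 × 10^-21

Ksp = 4.37 × 10^-21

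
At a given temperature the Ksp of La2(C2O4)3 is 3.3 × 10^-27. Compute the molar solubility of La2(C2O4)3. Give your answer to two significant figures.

La2(C2O4)3(s) <=> 2 La^3+ + 3 C2O4^2-
Ksp = [La^3+]^2[C2O4^2-]^3
Let s = molar solubility. Then [La^3+] = 2s and [C2O4^2-] = 3s.
Ksp = (2s)^2(3s)^3 = 108s^5
s^5 = 3.3 × 10^-27 / 108, so s = 2.0 x 10^-6 M

s ≈ 2.0e-6 M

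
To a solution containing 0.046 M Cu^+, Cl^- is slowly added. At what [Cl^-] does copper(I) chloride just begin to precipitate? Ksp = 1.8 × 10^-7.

CuCl(s) <=> Cu^+(aq) + Cl^-(aq)
Ksp = [Cu^+][Cl^-]
Precipitation begins when Q = Ksp. With [Cu^+] = 0.046 M:
1.8 × 10^-7 = (0.046) × [Cl^-]
[Cl^-] = (1.8 × 10^-7 / 4.6 × 10^-2) = 3.9 × 10^-6 M

[Cl^-] = 3.9 x 10^-6 M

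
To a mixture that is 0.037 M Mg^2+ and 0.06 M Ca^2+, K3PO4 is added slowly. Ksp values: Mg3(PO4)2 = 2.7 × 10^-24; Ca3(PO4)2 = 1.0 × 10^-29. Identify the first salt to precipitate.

Ca3(PO4)2

Each salt begins to precipitate when Q = Ksp, i.e. when [PO4^3-] reaches its threshold.
For Mg3(PO4)2: 2.7 × 10^-24 = (0.037)^3 × [PO4^3-]^2  ⇒  [PO4^3-] = 2.3 x 10^-10 M.
For Ca3(PO4)2: 1.0 × 10^-29 = (0.06)^3 × [PO4^3-]^2  ⇒  [PO4^3-] = 2.2 × 10^-13 M.
The salt with the lower threshold [PO4^3-] precipitates first: Ca3(PO4)2.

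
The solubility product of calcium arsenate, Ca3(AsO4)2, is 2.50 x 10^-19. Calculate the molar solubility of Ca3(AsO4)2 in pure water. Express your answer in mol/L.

s ≈ 7.46 × 10^-5 M

Ca3(AsO4)2(s) ⇌ 3 Ca^2+ + 2 AsO4^3-
Ksp = [Ca^2+]^3[AsO4^3-]^2
With molar solubility s: [Ca^2+] = 3s, [AsO4^3-] = 2s.
Ksp = (3s)^3(2s)^2 = 108s^5
Solving, s = (2.50 x 10^-19/108)^(1/5) = 7.46 × 10^-5 M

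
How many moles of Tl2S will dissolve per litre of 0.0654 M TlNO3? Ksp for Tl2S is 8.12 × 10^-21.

s ≈ 1.90e-18 M

Tl2S(s) ⇌ 2 Tl^+ + S^2-
Ksp = [Tl^+]^2[S^2-]
If s mol/L dissolves here, [Tl^+] = 0.0654 + 2s ≈ 0.0654, [S^2-] = s (common-ion effect: Tl^+ is already 0.0654 M).
Ksp ≈ (0.0654)^2 × s
s = 1.90 × 10^-18 M
Check: 2s = 3.8 × 10^-18 ≪ 0.0654, so the approximation is valid.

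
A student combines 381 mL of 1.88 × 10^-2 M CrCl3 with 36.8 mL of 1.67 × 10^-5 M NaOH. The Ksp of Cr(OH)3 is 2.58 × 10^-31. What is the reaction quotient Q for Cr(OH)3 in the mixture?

Total volume = 381 + 36.8 = 417.8 mL.
[Cr^3+] = 1.88 × 10^-2 × (381/417.8) = 1.714 x 10^-2 M
[OH^-] = 1.67 × 10^-5 × (36.8/417.8) = 1.471 × 10^-6 M
Cr(OH)3(s) <=> Cr^3+(aq) + 3 OH^-(aq), so Q = [Cr^3+][OH^-]^3
Q = (1.714 x 10^-2)(1.471 × 10^-6)^3 = 5.46 × 10^-20
Q > Ksp, so Cr(OH)3 will precipitate.

Q = 5.46e-20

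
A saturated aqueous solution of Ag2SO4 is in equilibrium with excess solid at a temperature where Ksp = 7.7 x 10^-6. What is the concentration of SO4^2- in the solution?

0.012 M

Ag2SO4(s) ⇌ 2 Ag^+ + SO4^2-
Ksp = [Ag^+]^2[SO4^2-]
With molar solubility s: [Ag^+] = 2s, [SO4^2-] = s.
Ksp = (2s)^2s = 4s^3
Solving, s = (7.7 x 10^-6/4)^(1/3) = 1.24 × 10^-2 M
[SO4^2-] = s = 1.2 × 10^-2 M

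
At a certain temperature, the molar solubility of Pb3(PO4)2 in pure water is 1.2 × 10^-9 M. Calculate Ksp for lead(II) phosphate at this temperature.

Pb3(PO4)2(s) <=> 3 Pb^2+(aq) + 2 PO4^3-(aq)
With molar solubility s: [Pb^2+] = 3s, [PO4^3-] = 2s.
Ksp = [Pb^2+]^3[PO4^3-]^2
Substituting: Ksp = (3s)^3(2s)^2 = 108s^5
With s = 1.2 × 10^-9: Ksp = 2.7 x 10^-43

Ksp = 2.7 × 10^-43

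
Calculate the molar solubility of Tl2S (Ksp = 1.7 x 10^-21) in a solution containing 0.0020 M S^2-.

s = 4.6 × 10^-10 M

Tl2S(s) ⇌ 2 Tl^+(aq) + S^2-(aq)
Ksp = [Tl^+]^2[S^2-]
Let s = moles of Tl2S that dissolve per litre. [Tl^+] = 2s, [S^2-] = 0.0020 + s ≈ 0.0020 (Ksp is small, so little additional dissolves).
Ksp ≈ (2s)^2 × 0.0020
s = 4.6 × 10^-10 M
Check: s = 4.6 x 10^-10 ≪ 0.0020, so the approximation is valid.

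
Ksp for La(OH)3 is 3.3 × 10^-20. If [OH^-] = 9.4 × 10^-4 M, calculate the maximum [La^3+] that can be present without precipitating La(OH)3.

La(OH)3(s) <=> La^3+ + 3 OH^-
Ksp = [La^3+][OH^-]^3
Precipitation begins when Q = Ksp. With [OH^-] = 9.4 × 10^-4 M:
3.3 × 10^-20 = (9.4 × 10^-4)^3 × [La^3+]
[La^3+] = (3.3 × 10^-20 / 8.31 × 10^-10) = 4.0 x 10^-11 M

4.0 × 10^-11 M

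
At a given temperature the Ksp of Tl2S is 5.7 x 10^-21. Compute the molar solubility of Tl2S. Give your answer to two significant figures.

1.1e-7 M

Tl2S(s) ⇌ 2 Tl^+ + S^2-
Ksp = [Tl^+]^2[S^2-]
With molar solubility s: [Tl^+] = 2s, [S^2-] = s.
Ksp = (2s)^2s = 4s^3
Solving, s = (5.7 x 10^-21/4)^(1/3) = 1.1 × 10^-7 M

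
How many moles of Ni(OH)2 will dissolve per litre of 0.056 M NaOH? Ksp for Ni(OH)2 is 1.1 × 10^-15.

s = 3.5e-13 M

Ni(OH)2(s) ⇌ Ni^2+(aq) + 2 OH^-(aq)
Ksp = [Ni^2+][OH^-]^2
Let s = moles of Ni(OH)2 that dissolve per litre. [Ni^2+] = s, [OH^-] = 0.056 + 2s ≈ 0.056 (common-ion effect: OH^- is already 0.056 M).
Ksp ≈ s × (0.056)^2
s = 3.5 x 10^-13 M
Check: 2s = 7.0 x 10^-13 ≪ 0.056, so the approximation is valid.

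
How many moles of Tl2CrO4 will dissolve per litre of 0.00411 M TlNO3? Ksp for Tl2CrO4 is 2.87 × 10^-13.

Tl2CrO4(s) ⇌ 2 Tl^+ + CrO4^2-
Ksp = [Tl^+]^2[CrO4^2-]
Let s be the molar solubility in this solution. [Tl^+] = 0.00411 + 2s ≈ 0.00411, [CrO4^2-] = s (since Tl^+ from TlNO3 dominates).
Ksp ≈ (0.00411)^2 × s
s = 1.70 × 10^-8 M
Check: 2s = 3.4 × 10^-8 ≪ 0.00411, so the approximation is valid.

s ≈ 1.70 x 10^-8 M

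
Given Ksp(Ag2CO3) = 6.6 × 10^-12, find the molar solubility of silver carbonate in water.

Ag2CO3(s) ⇌ 2 Ag^+(aq) + CO3^2-(aq)
Ksp = [Ag^+]^2[CO3^2-]
Let s = molar solubility. Then [Ag^+] = 2s and [CO3^2-] = s.
Substituting: Ksp = (2s)^2s = 4s^3
s = (6.6 × 10^-12 / 4)^(1/3) = 1.2 × 10^-4 M

s ≈ 1.2 x 10^-4 M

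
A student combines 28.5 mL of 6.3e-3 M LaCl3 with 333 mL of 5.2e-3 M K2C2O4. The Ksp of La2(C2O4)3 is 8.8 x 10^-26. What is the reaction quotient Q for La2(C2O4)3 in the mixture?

Total volume = 28.5 + 333 = 361.5 mL.
[La^3+] = 6.3 × 10^-3 × (28.5/361.5) = 4.97 × 10^-4 M
[C2O4^2-] = 5.2 × 10^-3 × (333/361.5) = 4.79 x 10^-3 M
La2(C2O4)3(s) ⇌ 2 La^3+ + 3 C2O4^2-, so Q = [La^3+]^2[C2O4^2-]^3
Q = (4.97 × 10^-4)^2(4.79 × 10^-3)^3 = 2.7 × 10^-14
Q > Ksp, so La2(C2O4)3 will precipitate.

2.7 x 10^-14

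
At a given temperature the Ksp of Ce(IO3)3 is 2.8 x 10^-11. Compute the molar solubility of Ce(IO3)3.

Ce(IO3)3(s) ⇌ Ce^3+ + 3 IO3^-
Ksp = [Ce^3+][IO3^-]^3
With molar solubility s: [Ce^3+] = s, [IO3^-] = 3s.
So Ksp = s × (3s)^3 = 27s^4
s^4 = 2.8 x 10^-11 / 27, so s = 1.0 × 10^-3 M

1.0 x 10^-3 M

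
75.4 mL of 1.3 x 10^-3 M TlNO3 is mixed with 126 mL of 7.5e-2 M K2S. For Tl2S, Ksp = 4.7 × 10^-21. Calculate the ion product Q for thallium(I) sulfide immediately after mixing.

Total volume = 75.4 + 126 = 201.4 mL.
[Tl^+] = 1.3 × 10^-3 × (75.4/201.4) = 4.87 x 10^-4 M
[S^2-] = 7.5 × 10^-2 × (126/201.4) = 4.69 x 10^-2 M
Tl2S(s) ⇌ 2 Tl^+(aq) + S^2-(aq), so Q = [Tl^+]^2[S^2-]
Q = (4.87 x 10^-4)^2(4.69 x 10^-2) = 1.1 x 10^-8
Q > Ksp, so Tl2S will precipitate.

Q ≈ 1.1 x 10^-8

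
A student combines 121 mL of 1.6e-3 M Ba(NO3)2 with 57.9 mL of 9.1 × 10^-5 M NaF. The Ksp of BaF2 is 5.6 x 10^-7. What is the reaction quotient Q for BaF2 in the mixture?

9.4e-13

Total volume = 121 + 57.9 = 178.9 mL.
[Ba^2+] = 1.6 x 10^-3 × (121/178.9) = 1.08 × 10^-3 M
[F^-] = 9.1 × 10^-5 × (57.9/178.9) = 2.95 × 10^-5 M
BaF2(s) ⇌ Ba^2+(aq) + 2 F^-(aq), so Q = [Ba^2+][F^-]^2
Q = (1.08 x 10^-3)(2.95 × 10^-5)^2 = 9.4 x 10^-13
Q < Ksp, so no precipitate of BaF2 forms.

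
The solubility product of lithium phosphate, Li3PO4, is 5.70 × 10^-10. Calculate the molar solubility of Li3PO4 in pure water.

Li3PO4(s) ⇌ 3 Li^+(aq) + PO4^3-(aq)
Ksp = [Li^+]^3[PO4^3-]
If s mol/L of Li3PO4 dissolves, [Li^+] = 3s and [PO4^3-] = s.
Substituting: Ksp = (3s)^3s = 27s^4
s = (5.70 × 10^-10 / 27)^(1/4) = 2.14 × 10^-3 M

s = 2.14 x 10^-3 M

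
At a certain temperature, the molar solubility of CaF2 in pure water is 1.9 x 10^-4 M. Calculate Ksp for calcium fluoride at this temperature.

CaF2(s) ⇌ Ca^2+ + 2 F^-
For each mole of CaF2 that dissolves: [Ca^2+] = s, [F^-] = 2s.
Ksp = [Ca^2+][F^-]^2
Ksp = s(2s)^2 = 4s^3
Ksp = 4 × (1.9 × 10^-4)^3 = 2.7 × 10^-11

Ksp = 2.7 x 10^-11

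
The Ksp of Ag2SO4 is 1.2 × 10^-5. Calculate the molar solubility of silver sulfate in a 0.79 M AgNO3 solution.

s = 1.9 × 10^-5 M

Ag2SO4(s) <=> 2 Ag^+ + SO4^2-
Ksp = [Ag^+]^2[SO4^2-]
If s mol/L dissolves here, [Ag^+] = 0.79 + 2s ≈ 0.79, [SO4^2-] = s (since Ag^+ from AgNO3 dominates).
Ksp ≈ (0.79)^2 × s
s = 1.9 × 10^-5 M
Check: 2s = 3.8 x 10^-5 ≪ 0.79, so the approximation is valid.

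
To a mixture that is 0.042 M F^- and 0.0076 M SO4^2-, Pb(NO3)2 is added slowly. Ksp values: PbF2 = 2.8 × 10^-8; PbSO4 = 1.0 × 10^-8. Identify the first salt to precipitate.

Precipitation of each salt starts when its ion product equals its Ksp.
For PbF2: 2.8 × 10^-8 = (0.042)^2 × [Pb^2+]  ⇒  [Pb^2+] = 1.6 x 10^-5 M.
For PbSO4: 1.0 × 10^-8 = 0.0076 × [Pb^2+]  ⇒  [Pb^2+] = 1.3 × 10^-6 M.
The salt with the lower threshold [Pb^2+] precipitates first: PbSO4.

PbSO4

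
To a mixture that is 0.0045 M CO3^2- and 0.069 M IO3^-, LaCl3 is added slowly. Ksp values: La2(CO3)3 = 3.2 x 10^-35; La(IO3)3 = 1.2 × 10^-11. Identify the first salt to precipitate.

Each salt begins to precipitate when Q = Ksp, i.e. when [La^3+] reaches its threshold.
For La2(CO3)3: 3.2 x 10^-35 = (0.0045)^3 × [La^3+]^2  ⇒  [La^3+] = 1.9 x 10^-14 M.
For La(IO3)3: 1.2 × 10^-11 = (0.069)^3 × [La^3+]  ⇒  [La^3+] = 3.7 x 10^-8 M.
The salt with the lower threshold [La^3+] precipitates first: La2(CO3)3.

La2(CO3)3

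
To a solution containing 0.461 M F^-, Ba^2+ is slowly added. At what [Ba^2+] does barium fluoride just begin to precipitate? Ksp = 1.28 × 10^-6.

BaF2(s) <=> Ba^2+(aq) + 2 F^-(aq)
Ksp = [Ba^2+][F^-]^2
Precipitation begins when Q = Ksp. With [F^-] = 0.461 M:
1.28 × 10^-6 = (0.461)^2 × [Ba^2+]
[Ba^2+] = (1.28 × 10^-6 / 2.125 x 10^-1) = 6.02 x 10^-6 M

[Ba^2+] = 6.02 × 10^-6 M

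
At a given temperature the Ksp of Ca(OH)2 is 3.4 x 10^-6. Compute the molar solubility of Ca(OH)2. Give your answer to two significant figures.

Ca(OH)2(s) ⇌ Ca^2+(aq) + 2 OH^-(aq)
Ksp = [Ca^2+][OH^-]^2
If s mol/L of Ca(OH)2 dissolves, [Ca^2+] = s and [OH^-] = 2s.
Ksp = s(2s)^2 = 4s^3
s^3 = 3.4 x 10^-6 / 4, so s = 9.5 × 10^-3 M

s = 9.5e-3 M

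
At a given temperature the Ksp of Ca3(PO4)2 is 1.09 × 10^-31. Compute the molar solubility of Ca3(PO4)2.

Ca3(PO4)2(s) ⇌ 3 Ca^2+(aq) + 2 PO4^3-(aq)
Ksp = [Ca^2+]^3[PO4^3-]^2
If s mol/L of Ca3(PO4)2 dissolves, [Ca^2+] = 3s and [PO4^3-] = 2s.
Substituting: Ksp = (3s)^3(2s)^2 = 108s^5
s^5 = 1.09 × 10^-31 / 108, so s = 2.52 x 10^-7 M

s = 2.52e-7 M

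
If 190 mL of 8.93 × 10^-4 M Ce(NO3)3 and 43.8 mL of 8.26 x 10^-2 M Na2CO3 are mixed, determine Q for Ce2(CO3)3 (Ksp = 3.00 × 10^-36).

Q ≈ 1.95 × 10^-12

Total volume = 190 + 43.8 = 233.8 mL.
[Ce^3+] = 8.93 × 10^-4 × (190/233.8) = 7.257 × 10^-4 M
[CO3^2-] = 8.26 × 10^-2 × (43.8/233.8) = 1.547 × 10^-2 M
Ce2(CO3)3(s) <=> 2 Ce^3+ + 3 CO3^2-, so Q = [Ce^3+]^2[CO3^2-]^3
Q = (7.257 x 10^-4)^2(1.547 x 10^-2)^3 = 1.95 x 10^-12
Q > Ksp, so Ce2(CO3)3 will precipitate.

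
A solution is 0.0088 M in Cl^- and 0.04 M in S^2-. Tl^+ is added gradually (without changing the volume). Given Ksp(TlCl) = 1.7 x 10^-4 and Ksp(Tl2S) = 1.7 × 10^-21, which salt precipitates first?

Tl2S

Precipitation of each salt starts when its ion product equals its Ksp.
For TlCl: 1.7 x 10^-4 = 0.0088 × [Tl^+]  ⇒  [Tl^+] = 1.9 x 10^-2 M.
For Tl2S: 1.7 × 10^-21 = 0.04 × [Tl^+]^2  ⇒  [Tl^+] = 2.1 × 10^-10 M.
The salt with the lower threshold [Tl^+] precipitates first: Tl2S.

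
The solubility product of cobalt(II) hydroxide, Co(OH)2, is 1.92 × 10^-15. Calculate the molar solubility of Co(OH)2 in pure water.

Co(OH)2(s) <=> Co^2+ + 2 OH^-
Ksp = [Co^2+][OH^-]^2
Let s = molar solubility. Then [Co^2+] = s and [OH^-] = 2s.
Ksp = s(2s)^2 = 4s^3
Solving, s = (1.92 × 10^-15/4)^(1/3) = 7.83 x 10^-6 M

7.83 x 10^-6 M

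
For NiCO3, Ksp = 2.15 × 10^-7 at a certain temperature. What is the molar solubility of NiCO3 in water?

NiCO3(s) ⇌ Ni^2+ + CO3^2-
Ksp = [Ni^2+][CO3^2-]
With molar solubility s: [Ni^2+] = s, [CO3^2-] = s.
Ksp = s^2
s = (2.15 × 10^-7)^(1/2) = 4.64 x 10^-4 M

s ≈ 4.64 × 10^-4 M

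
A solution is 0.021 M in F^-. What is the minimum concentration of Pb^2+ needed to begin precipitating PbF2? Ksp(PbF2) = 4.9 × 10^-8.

[Pb^2+] ≈ 1.1 × 10^-4 M

PbF2(s) ⇌ Pb^2+(aq) + 2 F^-(aq)
Ksp = [Pb^2+][F^-]^2
Precipitation begins when Q = Ksp. With [F^-] = 0.021 M:
4.9 × 10^-8 = (0.021)^2 × [Pb^2+]
[Pb^2+] = (4.9 × 10^-8 / 4.41 × 10^-4) = 1.1 x 10^-4 M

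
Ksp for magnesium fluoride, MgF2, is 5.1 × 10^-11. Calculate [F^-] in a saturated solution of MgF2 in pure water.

[F^-] = 4.7e-4 M

MgF2(s) ⇌ Mg^2+ + 2 F^-
Ksp = [Mg^2+][F^-]^2
With molar solubility s: [Mg^2+] = s, [F^-] = 2s.
So Ksp = s × (2s)^2 = 4s^3
s^3 = 5.1 × 10^-11 / 4, so s = 2.34 × 10^-4 M
[F^-] = 2s = 4.7 × 10^-4 M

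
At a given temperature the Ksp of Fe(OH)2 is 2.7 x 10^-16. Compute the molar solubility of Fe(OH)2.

4.1e-6 M

Fe(OH)2(s) ⇌ Fe^2+ + 2 OH^-
Ksp = [Fe^2+][OH^-]^2
With molar solubility s: [Fe^2+] = s, [OH^-] = 2s.
Substituting: Ksp = s(2s)^2 = 4s^3
Solving, s = (2.7 x 10^-16/4)^(1/3) = 4.1 × 10^-6 M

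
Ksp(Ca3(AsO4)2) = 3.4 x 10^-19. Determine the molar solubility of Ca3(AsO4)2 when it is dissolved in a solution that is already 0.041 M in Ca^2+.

3.5e-8 M

Ca3(AsO4)2(s) <=> 3 Ca^2+(aq) + 2 AsO4^3-(aq)
Ksp = [Ca^2+]^3[AsO4^3-]^2
Let s = moles of Ca3(AsO4)2 that dissolve per litre. [Ca^2+] = 0.041 + 3s ≈ 0.041, [AsO4^3-] = 2s (Ksp is small, so little additional dissolves).
Ksp ≈ (0.041)^3 × (2s)^2
s = 3.5 × 10^-8 M
Check: 3s = 1.1 × 10^-7 ≪ 0.041, so the approximation is valid.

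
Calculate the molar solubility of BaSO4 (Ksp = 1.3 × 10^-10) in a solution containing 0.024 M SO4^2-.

BaSO4(s) ⇌ Ba^2+ + SO4^2-
Ksp = [Ba^2+][SO4^2-]
If s mol/L dissolves here, [Ba^2+] = s, [SO4^2-] = 0.024 + s ≈ 0.024 (Ksp is small, so little additional dissolves).
Ksp ≈ s × 0.024
s = 5.4 x 10^-9 M
Check: s = 5.4 × 10^-9 ≪ 0.024, so the approximation is valid.

s = 5.4 x 10^-9 M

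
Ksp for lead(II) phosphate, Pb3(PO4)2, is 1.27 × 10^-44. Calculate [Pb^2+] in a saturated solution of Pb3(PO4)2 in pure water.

[Pb^2+] ≈ 1.96 × 10^-9 M

Pb3(PO4)2(s) ⇌ 3 Pb^2+ + 2 PO4^3-
Ksp = [Pb^2+]^3[PO4^3-]^2
With molar solubility s: [Pb^2+] = 3s, [PO4^3-] = 2s.
Ksp = (3s)^3(2s)^2 = 108s^5
Solving, s = (1.27 × 10^-44/108)^(1/5) = 6.517 x 10^-10 M
[Pb^2+] = 3s = 1.96 × 10^-9 M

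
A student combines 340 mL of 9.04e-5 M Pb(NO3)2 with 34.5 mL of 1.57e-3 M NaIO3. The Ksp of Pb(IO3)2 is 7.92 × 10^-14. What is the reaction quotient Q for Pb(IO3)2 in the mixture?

Total volume = 340 + 34.5 = 374.5 mL.
[Pb^2+] = 9.04 × 10^-5 × (340/374.5) = 8.207 × 10^-5 M
[IO3^-] = 1.57 × 10^-3 × (34.5/374.5) = 1.446 × 10^-4 M
Pb(IO3)2(s) <=> Pb^2+ + 2 IO3^-, so Q = [Pb^2+][IO3^-]^2
Q = (8.207 × 10^-5)(1.446 × 10^-4)^2 = 1.72 × 10^-12
Q > Ksp, so Pb(IO3)2 will precipitate.

Q ≈ 1.72e-12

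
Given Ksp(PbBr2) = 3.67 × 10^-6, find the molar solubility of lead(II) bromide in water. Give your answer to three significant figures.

s = 9.72 × 10^-3 M

PbBr2(s) ⇌ Pb^2+ + 2 Br^-
Ksp = [Pb^2+][Br^-]^2
Let s = molar solubility. Then [Pb^2+] = s and [Br^-] = 2s.
Ksp = s(2s)^2 = 4s^3
s^3 = 3.67 × 10^-6 / 4, so s = 9.72 x 10^-3 M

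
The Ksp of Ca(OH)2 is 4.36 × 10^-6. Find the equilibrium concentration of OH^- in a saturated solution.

[OH^-] = 2.06 × 10^-2 M

Ca(OH)2(s) <=> Ca^2+(aq) + 2 OH^-(aq)
Ksp = [Ca^2+][OH^-]^2
Let s = molar solubility. Then [Ca^2+] = s and [OH^-] = 2s.
So Ksp = s × (2s)^2 = 4s^3
s = (4.36 × 10^-6 / 4)^(1/3) = 1.029 × 10^-2 M
[OH^-] = 2s = 2.06 x 10^-2 M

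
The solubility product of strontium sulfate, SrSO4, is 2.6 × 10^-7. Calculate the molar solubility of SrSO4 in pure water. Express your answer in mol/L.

SrSO4(s) <=> Sr^2+(aq) + SO4^2-(aq)
Ksp = [Sr^2+][SO4^2-]
Let s = molar solubility. Then [Sr^2+] = s and [SO4^2-] = s.
Ksp = s × s = s^2
s = (2.6 × 10^-7)^(1/2) = 5.1 x 10^-4 M

s = 5.1 x 10^-4 M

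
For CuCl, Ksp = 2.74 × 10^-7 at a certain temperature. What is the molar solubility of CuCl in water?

s = 5.23 x 10^-4 M

CuCl(s) ⇌ Cu^+ + Cl^-
Ksp = [Cu^+][Cl^-]
If s mol/L of CuCl dissolves, [Cu^+] = s and [Cl^-] = s.
Ksp = s × s = s^2
s = √(2.74 × 10^-7) = 5.23 × 10^-4 M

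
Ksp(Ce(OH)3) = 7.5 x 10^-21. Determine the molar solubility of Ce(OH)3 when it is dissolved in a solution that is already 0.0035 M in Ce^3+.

4.3 × 10^-7 M

Ce(OH)3(s) ⇌ Ce^3+(aq) + 3 OH^-(aq)
Ksp = [Ce^3+][OH^-]^3
Let s be the molar solubility in this solution. [Ce^3+] = 0.0035 + s ≈ 0.0035, [OH^-] = 3s (common-ion effect: Ce^3+ is already 0.0035 M).
Ksp ≈ 0.0035 × (3s)^3
s = 4.3 x 10^-7 M
Check: s = 4.3 × 10^-7 ≪ 0.0035, so the approximation is valid.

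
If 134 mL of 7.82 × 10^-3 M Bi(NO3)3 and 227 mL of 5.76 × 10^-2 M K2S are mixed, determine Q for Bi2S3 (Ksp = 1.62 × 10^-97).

Total volume = 134 + 227 = 361 mL.
[Bi^3+] = 7.82 × 10^-3 × (134/361) = 2.903 x 10^-3 M
[S^2-] = 5.76 × 10^-2 × (227/361) = 3.622 x 10^-2 M
Bi2S3(s) ⇌ 2 Bi^3+ + 3 S^2-, so Q = [Bi^3+]^2[S^2-]^3
Q = (2.903 × 10^-3)^2(3.622 x 10^-2)^3 = 4.00 x 10^-10
Q > Ksp, so Bi2S3 will precipitate.

Q ≈ 4.00e-10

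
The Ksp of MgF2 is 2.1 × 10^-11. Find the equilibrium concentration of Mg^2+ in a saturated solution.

MgF2(s) ⇌ Mg^2+(aq) + 2 F^-(aq)
Ksp = [Mg^2+][F^-]^2
For each mole of MgF2 that dissolves: [Mg^2+] = s, [F^-] = 2s.
Substituting: Ksp = s(2s)^2 = 4s^3
Solving, s = (2.1 × 10^-11/4)^(1/3) = 1.74 x 10^-4 M
[Mg^2+] = s = 1.7 x 10^-4 M

[Mg^2+] = 1.7 x 10^-4 M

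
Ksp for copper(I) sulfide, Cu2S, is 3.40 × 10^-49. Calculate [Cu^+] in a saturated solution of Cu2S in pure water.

Cu2S(s) ⇌ 2 Cu^+(aq) + S^2-(aq)
Ksp = [Cu^+]^2[S^2-]
If s mol/L of Cu2S dissolves, [Cu^+] = 2s and [S^2-] = s.
Substituting: Ksp = (2s)^2s = 4s^3
s = (3.40 × 10^-49 / 4)^(1/3) = 4.397 × 10^-17 M
[Cu^+] = 2s = 8.79 × 10^-17 M

[Cu^+] = 8.79 × 10^-17 M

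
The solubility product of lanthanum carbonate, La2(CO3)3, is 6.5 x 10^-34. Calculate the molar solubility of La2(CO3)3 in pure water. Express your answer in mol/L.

La2(CO3)3(s) ⇌ 2 La^3+ + 3 CO3^2-
Ksp = [La^3+]^2[CO3^2-]^3
If s mol/L of La2(CO3)3 dissolves, [La^3+] = 2s and [CO3^2-] = 3s.
Substituting: Ksp = (2s)^2(3s)^3 = 108s^5
s = (6.5 x 10^-34 / 108)^(1/5) = 9.0 × 10^-8 M

s = 9.0e-8 M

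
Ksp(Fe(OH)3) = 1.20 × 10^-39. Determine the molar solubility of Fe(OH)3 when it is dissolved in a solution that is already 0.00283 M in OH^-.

Fe(OH)3(s) ⇌ Fe^3+ + 3 OH^-
Ksp = [Fe^3+][OH^-]^3
Let s be the molar solubility in this solution. [Fe^3+] = s, [OH^-] = 0.00283 + 3s ≈ 0.00283 (common-ion effect: OH^- is already 0.00283 M).
Ksp ≈ s × (0.00283)^3
s = 5.29 × 10^-32 M
Check: 3s = 1.6 × 10^-31 ≪ 0.00283, so the approximation is valid.

s ≈ 5.29 × 10^-32 M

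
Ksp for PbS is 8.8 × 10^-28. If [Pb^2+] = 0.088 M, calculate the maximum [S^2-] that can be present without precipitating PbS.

[S^2-] ≈ 1.0 × 10^-26 M

PbS(s) <=> Pb^2+ + S^2-
Ksp = [Pb^2+][S^2-]
Precipitation begins when Q = Ksp. With [Pb^2+] = 0.088 M:
8.8 × 10^-28 = (0.088) × [S^2-]
[S^2-] = (8.8 × 10^-28 / 8.8 × 10^-2) = 1.0 x 10^-26 M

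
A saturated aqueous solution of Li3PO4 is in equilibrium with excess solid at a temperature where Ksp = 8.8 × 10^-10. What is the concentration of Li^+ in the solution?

Li3PO4(s) ⇌ 3 Li^+(aq) + PO4^3-(aq)
Ksp = [Li^+]^3[PO4^3-]
For each mole of Li3PO4 that dissolves: [Li^+] = 3s, [PO4^3-] = s.
Substituting: Ksp = (3s)^3s = 27s^4
s^4 = 8.8 × 10^-10 / 27, so s = 2.39 × 10^-3 M
[Li^+] = 3s = 7.2 × 10^-3 M

[Li^+] = 7.2 x 10^-3 M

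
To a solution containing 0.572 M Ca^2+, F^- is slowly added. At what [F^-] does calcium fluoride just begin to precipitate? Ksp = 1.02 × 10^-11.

[F^-] ≈ 4.22e-6 M

CaF2(s) ⇌ Ca^2+ + 2 F^-
Ksp = [Ca^2+][F^-]^2
Precipitation begins when Q = Ksp. With [Ca^2+] = 0.572 M:
1.02 × 10^-11 = (0.572) × [F^-]^2
[F^-] = (1.02 × 10^-11 / 5.72 x 10^-1)^(1/2) = 4.22 x 10^-6 M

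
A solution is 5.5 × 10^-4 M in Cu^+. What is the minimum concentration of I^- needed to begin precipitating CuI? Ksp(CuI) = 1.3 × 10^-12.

CuI(s) ⇌ Cu^+(aq) + I^-(aq)
Ksp = [Cu^+][I^-]
Precipitation begins when Q = Ksp. With [Cu^+] = 5.5 × 10^-4 M:
1.3 × 10^-12 = (5.5 × 10^-4) × [I^-]
[I^-] = (1.3 × 10^-12 / 5.5 × 10^-4) = 2.4 × 10^-9 M

[I^-] = 2.4 × 10^-9 M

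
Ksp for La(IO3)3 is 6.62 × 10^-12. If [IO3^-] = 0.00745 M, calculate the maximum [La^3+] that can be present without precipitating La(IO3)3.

La(IO3)3(s) ⇌ La^3+(aq) + 3 IO3^-(aq)
Ksp = [La^3+][IO3^-]^3
Precipitation begins when Q = Ksp. With [IO3^-] = 0.00745 M:
6.62 × 10^-12 = (0.00745)^3 × [La^3+]
[La^3+] = (6.62 × 10^-12 / 4.135 × 10^-7) = 1.60 × 10^-5 M

1.60 × 10^-5 M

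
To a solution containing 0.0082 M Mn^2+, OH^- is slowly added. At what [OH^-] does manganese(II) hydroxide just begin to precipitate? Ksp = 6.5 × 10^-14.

Mn(OH)2(s) <=> Mn^2+ + 2 OH^-
Ksp = [Mn^2+][OH^-]^2
Precipitation begins when Q = Ksp. With [Mn^2+] = 0.0082 M:
6.5 × 10^-14 = (0.0082) × [OH^-]^2
[OH^-] = (6.5 × 10^-14 / 8.2 x 10^-3)^(1/2) = 2.8 × 10^-6 M

[OH^-] ≈ 2.8 × 10^-6 M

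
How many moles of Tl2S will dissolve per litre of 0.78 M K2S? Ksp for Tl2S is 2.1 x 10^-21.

s = 2.6 × 10^-11 M

Tl2S(s) ⇌ 2 Tl^+(aq) + S^2-(aq)
Ksp = [Tl^+]^2[S^2-]
Let s be the molar solubility in this solution. [Tl^+] = 2s, [S^2-] = 0.78 + s ≈ 0.78 (Ksp is small, so little additional dissolves).
Ksp ≈ (2s)^2 × 0.78
s = 2.6 × 10^-11 M
Check: s = 2.6 x 10^-11 ≪ 0.78, so the approximation is valid.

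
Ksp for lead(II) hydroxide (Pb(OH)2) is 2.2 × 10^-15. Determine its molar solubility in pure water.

s ≈ 8.2 × 10^-6 M

Pb(OH)2(s) ⇌ Pb^2+(aq) + 2 OH^-(aq)
Ksp = [Pb^2+][OH^-]^2
Let s = molar solubility. Then [Pb^2+] = s and [OH^-] = 2s.
Substituting: Ksp = s(2s)^2 = 4s^3
s = (2.2 × 10^-15 / 4)^(1/3) = 8.2 x 10^-6 M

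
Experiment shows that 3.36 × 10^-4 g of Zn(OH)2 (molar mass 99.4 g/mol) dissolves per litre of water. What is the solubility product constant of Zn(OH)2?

Molar solubility s = (3.36 × 10^-4 g/L) / (99.4 g/mol) = 3.380 x 10^-6 M.
Zn(OH)2(s) ⇌ Zn^2+ + 2 OH^-
For each mole of Zn(OH)2 that dissolves: [Zn^2+] = s, [OH^-] = 2s.
Ksp = [Zn^2+][OH^-]^2
Substituting: Ksp = s(2s)^2 = 4s^3
Ksp = 4 × (3.380 × 10^-6)^3 = 1.54 × 10^-16

1.54e-16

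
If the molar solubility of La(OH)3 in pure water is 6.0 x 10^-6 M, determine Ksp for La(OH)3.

Ksp ≈ 3.5e-20

La(OH)3(s) ⇌ La^3+(aq) + 3 OH^-(aq)
For each mole of La(OH)3 that dissolves: [La^3+] = s, [OH^-] = 3s.
Ksp = [La^3+][OH^-]^3
Substituting: Ksp = s(3s)^3 = 27s^4
With s = 6.0 × 10^-6: Ksp = 3.5 × 10^-20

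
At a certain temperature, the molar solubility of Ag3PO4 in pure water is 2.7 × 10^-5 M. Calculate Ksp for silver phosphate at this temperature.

Ksp ≈ 1.4 × 10^-17

Ag3PO4(s) <=> 3 Ag^+ + PO4^3-
For each mole of Ag3PO4 that dissolves: [Ag^+] = 3s, [PO4^3-] = s.
Ksp = [Ag^+]^3[PO4^3-]
Substituting: Ksp = (3s)^3s = 27s^4
With s = 2.7 × 10^-5: Ksp = 1.4 × 10^-17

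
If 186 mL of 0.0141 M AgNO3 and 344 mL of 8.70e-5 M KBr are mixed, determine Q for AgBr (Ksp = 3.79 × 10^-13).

Total volume = 186 + 344 = 530 mL.
[Ag^+] = 1.41 × 10^-2 × (186/530) = 4.948 × 10^-3 M
[Br^-] = 8.70 x 10^-5 × (344/530) = 5.647 × 10^-5 M
AgBr(s) <=> Ag^+(aq) + Br^-(aq), so Q = [Ag^+][Br^-]
Q = (4.948 × 10^-3)(5.647 × 10^-5) = 2.79 × 10^-7
Q > Ksp, so AgBr will precipitate.

2.79e-7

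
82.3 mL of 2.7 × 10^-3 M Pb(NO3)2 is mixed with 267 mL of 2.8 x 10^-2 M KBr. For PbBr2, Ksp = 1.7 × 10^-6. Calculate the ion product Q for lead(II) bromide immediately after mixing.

Total volume = 82.3 + 267 = 349.3 mL.
[Pb^2+] = 2.7 × 10^-3 × (82.3/349.3) = 6.36 × 10^-4 M
[Br^-] = 2.8 × 10^-2 × (267/349.3) = 2.14 × 10^-2 M
PbBr2(s) <=> Pb^2+ + 2 Br^-, so Q = [Pb^2+][Br^-]^2
Q = (6.36 x 10^-4)(2.14 × 10^-2)^2 = 2.9 × 10^-7
Q < Ksp, so no precipitate of PbBr2 forms.

Q = 2.9 × 10^-7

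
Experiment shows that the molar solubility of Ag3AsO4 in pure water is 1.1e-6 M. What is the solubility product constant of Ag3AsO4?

Ag3AsO4(s) <=> 3 Ag^+ + AsO4^3-
For each mole of Ag3AsO4 that dissolves: [Ag^+] = 3s, [AsO4^3-] = s.
Ksp = [Ag^+]^3[AsO4^3-]
So Ksp = (3s)^3 × s = 27s^4
With s = 1.1 x 10^-6: Ksp = 4.0 × 10^-23

Ksp = 4.0e-23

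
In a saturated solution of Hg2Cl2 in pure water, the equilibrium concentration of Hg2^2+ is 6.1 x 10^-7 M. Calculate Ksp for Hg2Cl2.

9.1e-19

Hg2Cl2(s) ⇌ Hg2^2+ + 2 Cl^-
Stoichiometry gives [Cl^-] = (2/1)[Hg2^2+] = 1.22 × 10^-6 M.
Ksp = [Hg2^2+][Cl^-]^2
Ksp = 6.1 × 10^-7 × (1.22 × 10^-6)^2 = 9.1 × 10^-19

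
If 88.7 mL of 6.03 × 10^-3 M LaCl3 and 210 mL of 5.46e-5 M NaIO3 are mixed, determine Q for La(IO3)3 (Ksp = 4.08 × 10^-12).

Q ≈ 1.01e-16

Total volume = 88.7 + 210 = 298.7 mL.
[La^3+] = 6.03 × 10^-3 × (88.7/298.7) = 1.791 x 10^-3 M
[IO3^-] = 5.46 × 10^-5 × (210/298.7) = 3.839 × 10^-5 M
La(IO3)3(s) <=> La^3+ + 3 IO3^-, so Q = [La^3+][IO3^-]^3
Q = (1.791 × 10^-3)(3.839 x 10^-5)^3 = 1.01 x 10^-16
Q < Ksp, so no precipitate of La(IO3)3 forms.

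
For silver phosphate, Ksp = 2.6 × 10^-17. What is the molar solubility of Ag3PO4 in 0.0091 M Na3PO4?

s = 4.7 × 10^-6 M

Ag3PO4(s) ⇌ 3 Ag^+ + PO4^3-
Ksp = [Ag^+]^3[PO4^3-]
If s mol/L dissolves here, [Ag^+] = 3s, [PO4^3-] = 0.0091 + s ≈ 0.0091 (common-ion effect: PO4^3- is already 0.0091 M).
Ksp ≈ (3s)^3 × 0.0091
s = 4.7 × 10^-6 M
Check: s = 4.7 x 10^-6 ≪ 0.0091, so the approximation is valid.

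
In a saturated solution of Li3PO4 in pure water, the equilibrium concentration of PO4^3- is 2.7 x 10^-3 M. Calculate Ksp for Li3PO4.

Li3PO4(s) <=> 3 Li^+ + PO4^3-
Stoichiometry gives [Li^+] = (3/1)[PO4^3-] = 8.10 × 10^-3 M.
Ksp = [Li^+]^3[PO4^3-]
Ksp = (8.10 × 10^-3)^3 × 2.7 × 10^-3 = 1.4 × 10^-9

Ksp = 1.4 x 10^-9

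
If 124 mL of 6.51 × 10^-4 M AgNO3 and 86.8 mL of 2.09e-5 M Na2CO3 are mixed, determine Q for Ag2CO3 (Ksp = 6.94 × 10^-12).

Total volume = 124 + 86.8 = 210.8 mL.
[Ag^+] = 6.51 × 10^-4 × (124/210.8) = 3.829 × 10^-4 M
[CO3^2-] = 2.09 × 10^-5 × (86.8/210.8) = 8.606 × 10^-6 M
Ag2CO3(s) ⇌ 2 Ag^+ + CO3^2-, so Q = [Ag^+]^2[CO3^2-]
Q = (3.829 x 10^-4)^2(8.606 x 10^-6) = 1.26 × 10^-12
Q < Ksp, so no precipitate of Ag2CO3 forms.

Q ≈ 1.26 × 10^-12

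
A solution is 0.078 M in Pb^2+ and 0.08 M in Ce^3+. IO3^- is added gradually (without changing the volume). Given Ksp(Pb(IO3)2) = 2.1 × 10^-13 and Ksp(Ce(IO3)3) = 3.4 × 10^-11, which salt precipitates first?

Pb(IO3)2

Each salt begins to precipitate when Q = Ksp, i.e. when [IO3^-] reaches its threshold.
For Pb(IO3)2: 2.1 × 10^-13 = 0.078 × [IO3^-]^2  ⇒  [IO3^-] = 1.6 x 10^-6 M.
For Ce(IO3)3: 3.4 × 10^-11 = 0.08 × [IO3^-]^3  ⇒  [IO3^-] = 7.5 x 10^-4 M.
The salt with the lower threshold [IO3^-] precipitates first: Pb(IO3)2.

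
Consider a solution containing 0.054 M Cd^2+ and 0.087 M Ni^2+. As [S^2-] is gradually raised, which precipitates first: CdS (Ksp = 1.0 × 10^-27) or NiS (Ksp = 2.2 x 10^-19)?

CdS

Precipitation of each salt starts when its ion product equals its Ksp.
For CdS: 1.0 × 10^-27 = 0.054 × [S^2-]  ⇒  [S^2-] = 1.9 × 10^-26 M.
For NiS: 2.2 x 10^-19 = 0.087 × [S^2-]  ⇒  [S^2-] = 2.5 x 10^-18 M.
The salt with the lower threshold [S^2-] precipitates first: CdS.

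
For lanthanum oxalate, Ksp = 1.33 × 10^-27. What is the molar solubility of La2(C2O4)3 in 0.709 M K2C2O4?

s ≈ 3.05 × 10^-14 M

La2(C2O4)3(s) ⇌ 2 La^3+(aq) + 3 C2O4^2-(aq)
Ksp = [La^3+]^2[C2O4^2-]^3
Let s = moles of La2(C2O4)3 that dissolve per litre. [La^3+] = 2s, [C2O4^2-] = 0.709 + 3s ≈ 0.709 (common-ion effect: C2O4^2- is already 0.709 M).
Ksp ≈ (2s)^2 × (0.709)^3
s = 3.05 x 10^-14 M
Check: 3s = 9.2 × 10^-14 ≪ 0.709, so the approximation is valid.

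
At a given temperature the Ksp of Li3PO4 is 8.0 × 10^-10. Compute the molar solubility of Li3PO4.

s ≈ 2.3e-3 M

Li3PO4(s) ⇌ 3 Li^+(aq) + PO4^3-(aq)
Ksp = [Li^+]^3[PO4^3-]
With molar solubility s: [Li^+] = 3s, [PO4^3-] = s.
So Ksp = (3s)^3 × s = 27s^4
s^4 = 8.0 × 10^-10 / 27, so s = 2.3 x 10^-3 M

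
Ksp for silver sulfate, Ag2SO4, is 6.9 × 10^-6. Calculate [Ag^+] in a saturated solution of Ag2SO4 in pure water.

[Ag^+] = 2.4 × 10^-2 M

Ag2SO4(s) <=> 2 Ag^+(aq) + SO4^2-(aq)
Ksp = [Ag^+]^2[SO4^2-]
For each mole of Ag2SO4 that dissolves: [Ag^+] = 2s, [SO4^2-] = s.
So Ksp = (2s)^2 × s = 4s^3
s = (6.9 × 10^-6 / 4)^(1/3) = 1.20 x 10^-2 M
[Ag^+] = 2s = 2.4 × 10^-2 M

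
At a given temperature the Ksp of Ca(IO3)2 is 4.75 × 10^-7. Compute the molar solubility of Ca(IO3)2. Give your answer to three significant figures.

Ca(IO3)2(s) ⇌ Ca^2+ + 2 IO3^-
Ksp = [Ca^2+][IO3^-]^2
Let s = molar solubility. Then [Ca^2+] = s and [IO3^-] = 2s.
Substituting: Ksp = s(2s)^2 = 4s^3
s^3 = 4.75 × 10^-7 / 4, so s = 4.92 x 10^-3 M

4.92e-3 M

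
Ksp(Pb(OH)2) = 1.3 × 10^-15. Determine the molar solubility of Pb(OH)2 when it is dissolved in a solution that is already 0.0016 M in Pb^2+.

s ≈ 4.5 × 10^-7 M

Pb(OH)2(s) ⇌ Pb^2+(aq) + 2 OH^-(aq)
Ksp = [Pb^2+][OH^-]^2
Let s be the molar solubility in this solution. [Pb^2+] = 0.0016 + s ≈ 0.0016, [OH^-] = 2s (Ksp is small, so little additional dissolves).
Ksp ≈ 0.0016 × (2s)^2
s = 4.5 × 10^-7 M
Check: s = 4.5 x 10^-7 ≪ 0.0016, so the approximation is valid.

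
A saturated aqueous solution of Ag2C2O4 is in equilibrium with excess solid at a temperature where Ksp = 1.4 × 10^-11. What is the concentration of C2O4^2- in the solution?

Ag2C2O4(s) <=> 2 Ag^+ + C2O4^2-
Ksp = [Ag^+]^2[C2O4^2-]
For each mole of Ag2C2O4 that dissolves: [Ag^+] = 2s, [C2O4^2-] = s.
Substituting: Ksp = (2s)^2s = 4s^3
Solving, s = (1.4 × 10^-11/4)^(1/3) = 1.52 x 10^-4 M
[C2O4^2-] = s = 1.5 × 10^-4 M

1.5e-4 M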